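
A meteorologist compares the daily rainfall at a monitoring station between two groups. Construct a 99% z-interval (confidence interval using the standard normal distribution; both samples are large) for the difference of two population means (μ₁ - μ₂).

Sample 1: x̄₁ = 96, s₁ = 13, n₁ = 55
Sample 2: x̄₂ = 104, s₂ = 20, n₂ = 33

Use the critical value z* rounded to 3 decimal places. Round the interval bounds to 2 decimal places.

Both samples are large (n₁ = 55 ≥ 30, n₂ = 33 ≥ 30), so a z-interval for the difference of means applies.

Point estimate: x̄₁ - x̄₂ = 96 - 104 = -8

Standard error: SE = √(s₁²/n₁ + s₂²/n₂)
= √(13²/55 + 20²/33)
= √(3.072727 + 12.121212)
= 3.897940

For 99% confidence, z* = 2.576 (from standard normal table)
Margin of error: E = z* × SE = 2.576 × 3.897940 = 10.0411

Z-interval: (x̄₁ - x̄₂) ± E = -8 ± 10.0411 = (-18.0411, 2.0411)

Rounded to 2 decimal places:

(-18.04, 2.04)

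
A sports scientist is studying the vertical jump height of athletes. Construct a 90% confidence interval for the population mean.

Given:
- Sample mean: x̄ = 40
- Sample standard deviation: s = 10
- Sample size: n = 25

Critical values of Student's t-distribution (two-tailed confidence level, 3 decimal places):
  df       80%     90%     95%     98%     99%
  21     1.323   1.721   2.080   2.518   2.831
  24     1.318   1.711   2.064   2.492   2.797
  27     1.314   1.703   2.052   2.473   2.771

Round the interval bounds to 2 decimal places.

The population standard deviation σ is unknown (only the sample standard deviation s is given), so use a t-interval with df = n - 1 = 25 - 1 = 24.

For 90% confidence with df = 24, t* = 1.711 (from t-table)

Standard error: SE = s/√n = 10/√25 = 2.000000

Margin of error: E = t* × SE = 1.711 × 2.000000 = 3.4220

T-interval: x̄ ± E = 40 ± 3.4220 = (36.5780, 43.4220)

Rounded to 2 decimal places:

(36.58, 43.42)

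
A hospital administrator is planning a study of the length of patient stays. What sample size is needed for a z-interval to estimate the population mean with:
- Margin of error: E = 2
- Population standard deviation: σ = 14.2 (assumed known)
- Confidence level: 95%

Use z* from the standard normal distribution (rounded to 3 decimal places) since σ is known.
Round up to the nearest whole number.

Using z* since population σ is known (z-interval formula).

For 95% confidence, z* = 1.96 (from standard normal table)

Sample size formula for z-interval: n = (z*σ/E)²

n = (1.96 × 14.2 / 2)²
  = (13.916000)²
  = 193.6551

Round up to the nearest whole number: n = 194

194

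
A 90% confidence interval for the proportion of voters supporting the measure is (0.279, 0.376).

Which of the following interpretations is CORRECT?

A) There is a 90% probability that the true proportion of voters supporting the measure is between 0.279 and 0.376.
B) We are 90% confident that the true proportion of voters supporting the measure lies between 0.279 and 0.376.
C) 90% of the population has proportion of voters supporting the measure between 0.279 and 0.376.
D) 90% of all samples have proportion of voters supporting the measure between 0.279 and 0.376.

A confidence interval represents our confidence in the procedure, not a probability statement about the parameter.

Key concept: If we repeated this sampling process many times and computed a 90% CI each time, about 90% of those intervals would contain the true population parameter.

For this specific interval (0.279, 0.376):
- Midpoint (point estimate): 0.3275
- Margin of error: 0.0485

The correct interpretation is the one stating confidence that the true parameter lies in the interval — option B.

B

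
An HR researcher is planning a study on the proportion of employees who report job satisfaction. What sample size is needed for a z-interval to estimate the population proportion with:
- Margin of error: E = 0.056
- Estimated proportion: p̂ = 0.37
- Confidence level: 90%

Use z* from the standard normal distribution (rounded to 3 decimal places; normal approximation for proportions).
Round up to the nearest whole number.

Using z* for proportion z-interval (normal approximation).

For 90% confidence, z* = 1.645 (from standard normal table)

Sample size formula for proportion z-interval: n = z*²p̂(1-p̂)/E²

n = 1.645² × 0.37 × 0.63 / 0.056²
  = 2.706025 × 0.2331 / 0.003136
  = 201.1398

Round up to the nearest whole number: n = 202

202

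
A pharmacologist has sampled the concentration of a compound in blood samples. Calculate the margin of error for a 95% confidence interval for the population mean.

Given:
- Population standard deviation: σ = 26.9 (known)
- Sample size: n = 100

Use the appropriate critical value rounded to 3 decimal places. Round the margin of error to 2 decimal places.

The population standard deviation σ is known, so use the z-interval margin of error formula.

For 95% confidence, z* = 1.96 (from standard normal table)

Margin of error formula for z-interval: E = z* × σ/√n

E = 1.96 × 26.9/√100
  = 1.96 × 2.690000
  = 5.2724

Rounded to 2 decimal places:

5.27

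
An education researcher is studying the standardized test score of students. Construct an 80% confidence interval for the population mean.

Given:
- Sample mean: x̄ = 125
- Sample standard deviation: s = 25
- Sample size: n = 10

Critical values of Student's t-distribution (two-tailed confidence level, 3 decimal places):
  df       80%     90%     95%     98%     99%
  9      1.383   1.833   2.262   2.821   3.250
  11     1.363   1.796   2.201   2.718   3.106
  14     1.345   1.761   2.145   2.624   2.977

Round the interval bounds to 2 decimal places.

The population standard deviation σ is unknown (only the sample standard deviation s is given), so use a t-interval with df = n - 1 = 10 - 1 = 9.

For 80% confidence with df = 9, t* = 1.383 (from t-table)

Standard error: SE = s/√n = 25/√10 = 7.905694

Margin of error: E = t* × SE = 1.383 × 7.905694 = 10.9336

T-interval: x̄ ± E = 125 ± 10.9336 = (114.0664, 135.9336)

Rounded to 2 decimal places:

(114.07, 135.93)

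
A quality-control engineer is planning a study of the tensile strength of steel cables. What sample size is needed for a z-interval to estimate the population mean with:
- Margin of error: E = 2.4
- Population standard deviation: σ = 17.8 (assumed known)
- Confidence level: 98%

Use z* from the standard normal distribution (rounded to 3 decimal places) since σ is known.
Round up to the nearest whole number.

Using z* since population σ is known (z-interval formula).

For 98% confidence, z* = 2.326 (from standard normal table)

Sample size formula for z-interval: n = (z*σ/E)²

n = (2.326 × 17.8 / 2.4)²
  = (17.251167)²
  = 297.6028

Round up to the nearest whole number: n = 298

298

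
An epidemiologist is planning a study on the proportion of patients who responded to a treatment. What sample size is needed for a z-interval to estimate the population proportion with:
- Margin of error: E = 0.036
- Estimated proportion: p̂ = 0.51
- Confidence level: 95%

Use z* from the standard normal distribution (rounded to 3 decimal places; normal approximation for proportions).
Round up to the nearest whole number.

Using z* for proportion z-interval (normal approximation).

For 95% confidence, z* = 1.96 (from standard normal table)

Sample size formula for proportion z-interval: n = z*²p̂(1-p̂)/E²

n = 1.96² × 0.51 × 0.49 / 0.036²
  = 3.8416 × 0.2499 / 0.001296
  = 740.7530

Round up to the nearest whole number: n = 741

741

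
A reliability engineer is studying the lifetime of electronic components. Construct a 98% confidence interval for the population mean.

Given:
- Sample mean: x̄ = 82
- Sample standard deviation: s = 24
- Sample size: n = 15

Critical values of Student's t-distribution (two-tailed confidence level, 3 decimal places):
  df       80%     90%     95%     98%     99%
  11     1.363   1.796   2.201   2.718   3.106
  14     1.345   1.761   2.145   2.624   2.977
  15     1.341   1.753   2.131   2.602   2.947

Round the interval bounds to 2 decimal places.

The population standard deviation σ is unknown (only the sample standard deviation s is given), so use a t-interval with df = n - 1 = 15 - 1 = 14.

For 98% confidence with df = 14, t* = 2.624 (from t-table)

Standard error: SE = s/√n = 24/√15 = 6.196773

Margin of error: E = t* × SE = 2.624 × 6.196773 = 16.2603

T-interval: x̄ ± E = 82 ± 16.2603 = (65.7397, 98.2603)

Rounded to 2 decimal places:

(65.74, 98.26)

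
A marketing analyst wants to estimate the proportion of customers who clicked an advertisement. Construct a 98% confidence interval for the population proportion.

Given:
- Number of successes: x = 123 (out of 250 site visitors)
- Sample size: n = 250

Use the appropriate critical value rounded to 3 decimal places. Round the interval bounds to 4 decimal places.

Sample proportion: p̂ = 123/250 = 0.492000

Check conditions for normal approximation:
  np̂ = 123 ≥ 10 ✓
  n(1-p̂) = 127 ≥ 10 ✓

The sample is large enough, so use a z-interval (normal approximation) for the proportion.

For 98% confidence, z* = 2.326 (from standard normal table)

Standard error: SE = √(p̂(1-p̂)/n) = √(0.492000×0.508000/250) = 0.03161873

Margin of error: E = z* × SE = 2.326 × 0.03161873 = 0.073545

Z-interval: p̂ ± E = 0.492000 ± 0.073545 = (0.418455, 0.565545)

Rounded to 4 decimal places:

(0.4185, 0.5655)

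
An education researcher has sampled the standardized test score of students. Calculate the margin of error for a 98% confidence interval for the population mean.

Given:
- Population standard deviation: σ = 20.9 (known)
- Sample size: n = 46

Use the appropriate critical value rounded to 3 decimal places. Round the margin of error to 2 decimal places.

The population standard deviation σ is known, so use the z-interval margin of error formula.

For 98% confidence, z* = 2.326 (from standard normal table)

Margin of error formula for z-interval: E = z* × σ/√n

E = 2.326 × 20.9/√46
  = 2.326 × 3.081537
  = 7.1677

Rounded to 2 decimal places:

7.17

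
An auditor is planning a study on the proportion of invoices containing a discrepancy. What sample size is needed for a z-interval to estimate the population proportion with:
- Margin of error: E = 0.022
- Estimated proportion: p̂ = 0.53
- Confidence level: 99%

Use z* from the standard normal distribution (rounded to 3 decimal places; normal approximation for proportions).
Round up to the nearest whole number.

Using z* for proportion z-interval (normal approximation).

For 99% confidence, z* = 2.576 (from standard normal table)

Sample size formula for proportion z-interval: n = z*²p̂(1-p̂)/E²

n = 2.576² × 0.53 × 0.47 / 0.022²
  = 6.635776 × 0.2491 / 0.000484
  = 3415.2310

Round up to the nearest whole number: n = 3416

3416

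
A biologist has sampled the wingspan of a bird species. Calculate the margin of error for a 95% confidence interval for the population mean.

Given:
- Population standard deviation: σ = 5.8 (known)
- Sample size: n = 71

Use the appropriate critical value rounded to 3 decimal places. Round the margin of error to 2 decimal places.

The population standard deviation σ is known, so use the z-interval margin of error formula.

For 95% confidence, z* = 1.96 (from standard normal table)

Margin of error formula for z-interval: E = z* × σ/√n

E = 1.96 × 5.8/√71
  = 1.96 × 0.688333
  = 1.3491

Rounded to 2 decimal places:

1.35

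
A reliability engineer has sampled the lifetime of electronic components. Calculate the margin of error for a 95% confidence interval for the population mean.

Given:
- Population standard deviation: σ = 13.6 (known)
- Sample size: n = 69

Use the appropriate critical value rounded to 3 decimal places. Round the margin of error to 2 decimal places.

The population standard deviation σ is known, so use the z-interval margin of error formula.

For 95% confidence, z* = 1.96 (from standard normal table)

Margin of error formula for z-interval: E = z* × σ/√n

E = 1.96 × 13.6/√69
  = 1.96 × 1.637248
  = 3.2090

Rounded to 2 decimal places:

3.21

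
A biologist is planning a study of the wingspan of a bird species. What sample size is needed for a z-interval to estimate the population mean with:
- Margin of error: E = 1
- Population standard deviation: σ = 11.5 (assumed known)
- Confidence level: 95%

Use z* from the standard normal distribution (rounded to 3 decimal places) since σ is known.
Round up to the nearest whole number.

Using z* since population σ is known (z-interval formula).

For 95% confidence, z* = 1.96 (from standard normal table)

Sample size formula for z-interval: n = (z*σ/E)²

n = (1.96 × 11.5 / 1)²
  = (22.540000)²
  = 508.0516

Round up to the nearest whole number: n = 509

509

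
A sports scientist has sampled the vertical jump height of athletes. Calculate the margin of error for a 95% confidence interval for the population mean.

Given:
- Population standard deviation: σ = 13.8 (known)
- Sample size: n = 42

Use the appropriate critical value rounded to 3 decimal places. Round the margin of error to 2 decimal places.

The population standard deviation σ is known, so use the z-interval margin of error formula.

For 95% confidence, z* = 1.96 (from standard normal table)

Margin of error formula for z-interval: E = z* × σ/√n

E = 1.96 × 13.8/√42
  = 1.96 × 2.129386
  = 4.1736

Rounded to 2 decimal places:

4.17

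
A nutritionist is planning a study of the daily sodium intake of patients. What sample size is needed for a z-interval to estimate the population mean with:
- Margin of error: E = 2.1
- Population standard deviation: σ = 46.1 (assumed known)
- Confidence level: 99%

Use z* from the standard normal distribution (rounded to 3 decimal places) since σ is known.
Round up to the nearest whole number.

Using z* since population σ is known (z-interval formula).

For 99% confidence, z* = 2.576 (from standard normal table)

Sample size formula for z-interval: n = (z*σ/E)²

n = (2.576 × 46.1 / 2.1)²
  = (56.549333)²
  = 3197.8271

Round up to the nearest whole number: n = 3198

3198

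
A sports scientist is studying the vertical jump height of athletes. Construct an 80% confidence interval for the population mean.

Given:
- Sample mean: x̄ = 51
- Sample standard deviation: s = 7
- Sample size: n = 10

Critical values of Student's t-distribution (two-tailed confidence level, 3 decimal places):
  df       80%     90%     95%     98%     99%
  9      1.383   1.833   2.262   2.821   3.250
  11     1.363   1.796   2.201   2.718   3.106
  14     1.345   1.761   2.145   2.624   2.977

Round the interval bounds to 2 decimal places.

The population standard deviation σ is unknown (only the sample standard deviation s is given), so use a t-interval with df = n - 1 = 10 - 1 = 9.

For 80% confidence with df = 9, t* = 1.383 (from t-table)

Standard error: SE = s/√n = 7/√10 = 2.213594

Margin of error: E = t* × SE = 1.383 × 2.213594 = 3.0614

T-interval: x̄ ± E = 51 ± 3.0614 = (47.9386, 54.0614)

Rounded to 2 decimal places:

(47.94, 54.06)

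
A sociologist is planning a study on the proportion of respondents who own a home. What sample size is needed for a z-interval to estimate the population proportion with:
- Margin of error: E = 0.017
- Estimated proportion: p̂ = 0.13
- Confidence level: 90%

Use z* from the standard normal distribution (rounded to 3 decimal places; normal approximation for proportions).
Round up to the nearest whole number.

Using z* for proportion z-interval (normal approximation).

For 90% confidence, z* = 1.645 (from standard normal table)

Sample size formula for proportion z-interval: n = z*²p̂(1-p̂)/E²

n = 1.645² × 0.13 × 0.87 / 0.017²
  = 2.706025 × 0.1131 / 0.000289
  = 1059.0015

Round up to the nearest whole number: n = 1060

1060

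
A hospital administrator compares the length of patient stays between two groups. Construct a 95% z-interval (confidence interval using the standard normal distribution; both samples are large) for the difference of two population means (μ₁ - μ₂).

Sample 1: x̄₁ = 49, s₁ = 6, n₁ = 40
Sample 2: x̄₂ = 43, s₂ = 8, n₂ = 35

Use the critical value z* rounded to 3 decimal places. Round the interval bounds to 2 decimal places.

Both samples are large (n₁ = 40 ≥ 30, n₂ = 35 ≥ 30), so a z-interval for the difference of means applies.

Point estimate: x̄₁ - x̄₂ = 49 - 43 = 6

Standard error: SE = √(s₁²/n₁ + s₂²/n₂)
= √(6²/40 + 8²/35)
= √(0.900000 + 1.828571)
= 1.651839

For 95% confidence, z* = 1.96 (from standard normal table)
Margin of error: E = z* × SE = 1.96 × 1.651839 = 3.2376

Z-interval: (x̄₁ - x̄₂) ± E = 6 ± 3.2376 = (2.7624, 9.2376)

Rounded to 2 decimal places:

(2.76, 9.24)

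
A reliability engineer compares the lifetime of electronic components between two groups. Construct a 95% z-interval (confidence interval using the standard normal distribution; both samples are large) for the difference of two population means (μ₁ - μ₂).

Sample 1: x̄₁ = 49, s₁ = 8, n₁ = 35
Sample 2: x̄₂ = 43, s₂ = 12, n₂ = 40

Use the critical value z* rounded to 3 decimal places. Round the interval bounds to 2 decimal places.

Both samples are large (n₁ = 35 ≥ 30, n₂ = 40 ≥ 30), so a z-interval for the difference of means applies.

Point estimate: x̄₁ - x̄₂ = 49 - 43 = 6

Standard error: SE = √(s₁²/n₁ + s₂²/n₂)
= √(8²/35 + 12²/40)
= √(1.828571 + 3.600000)
= 2.329929

For 95% confidence, z* = 1.96 (from standard normal table)
Margin of error: E = z* × SE = 1.96 × 2.329929 = 4.5667

Z-interval: (x̄₁ - x̄₂) ± E = 6 ± 4.5667 = (1.4333, 10.5667)

Rounded to 2 decimal places:

(1.43, 10.57)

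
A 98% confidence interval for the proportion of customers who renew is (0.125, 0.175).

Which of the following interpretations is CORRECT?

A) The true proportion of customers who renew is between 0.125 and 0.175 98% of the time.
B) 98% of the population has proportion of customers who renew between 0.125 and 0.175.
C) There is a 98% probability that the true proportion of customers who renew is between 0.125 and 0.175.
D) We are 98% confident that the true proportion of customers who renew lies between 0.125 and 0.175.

A confidence interval represents our confidence in the procedure, not a probability statement about the parameter.

Key concept: If we repeated this sampling process many times and computed a 98% CI each time, about 98% of those intervals would contain the true population parameter.

For this specific interval (0.125, 0.175):
- Midpoint (point estimate): 0.15
- Margin of error: 0.025

The correct interpretation is the one stating confidence that the true parameter lies in the interval — option D.

D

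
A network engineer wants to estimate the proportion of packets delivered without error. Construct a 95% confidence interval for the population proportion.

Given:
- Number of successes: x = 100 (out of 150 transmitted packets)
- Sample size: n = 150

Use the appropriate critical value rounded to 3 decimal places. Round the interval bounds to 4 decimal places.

Sample proportion: p̂ = 100/150 = 0.666667

Check conditions for normal approximation:
  np̂ = 100 ≥ 10 ✓
  n(1-p̂) = 50 ≥ 10 ✓

The sample is large enough, so use a z-interval (normal approximation) for the proportion.

For 95% confidence, z* = 1.96 (from standard normal table)

Standard error: SE = √(p̂(1-p̂)/n) = √(0.666667×0.333333/150) = 0.03849002

Margin of error: E = z* × SE = 1.96 × 0.03849002 = 0.075440

Z-interval: p̂ ± E = 0.666667 ± 0.075440 = (0.591226, 0.742107)

Rounded to 4 decimal places:

(0.5912, 0.7421)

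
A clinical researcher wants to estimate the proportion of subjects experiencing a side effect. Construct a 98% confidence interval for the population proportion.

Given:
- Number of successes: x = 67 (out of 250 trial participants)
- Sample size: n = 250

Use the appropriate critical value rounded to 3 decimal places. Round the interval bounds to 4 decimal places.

Sample proportion: p̂ = 67/250 = 0.268000

Check conditions for normal approximation:
  np̂ = 67 ≥ 10 ✓
  n(1-p̂) = 183 ≥ 10 ✓

The sample is large enough, so use a z-interval (normal approximation) for the proportion.

For 98% confidence, z* = 2.326 (from standard normal table)

Standard error: SE = √(p̂(1-p̂)/n) = √(0.268000×0.732000/250) = 0.02801257

Margin of error: E = z* × SE = 2.326 × 0.02801257 = 0.065157

Z-interval: p̂ ± E = 0.268000 ± 0.065157 = (0.202843, 0.333157)

Rounded to 4 decimal places:

(0.2028, 0.3332)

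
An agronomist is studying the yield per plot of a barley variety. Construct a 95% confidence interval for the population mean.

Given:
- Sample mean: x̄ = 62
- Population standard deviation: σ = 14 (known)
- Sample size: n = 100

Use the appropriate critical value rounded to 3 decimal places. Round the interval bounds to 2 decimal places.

The population standard deviation σ is known, so use a z-interval (standard normal critical value).

For 95% confidence, z* = 1.96 (from standard normal table)

Standard error: SE = σ/√n = 14/√100 = 1.400000

Margin of error: E = z* × SE = 1.96 × 1.400000 = 2.7440

Z-interval: x̄ ± E = 62 ± 2.7440 = (59.2560, 64.7440)

Rounded to 2 decimal places:

(59.26, 64.74)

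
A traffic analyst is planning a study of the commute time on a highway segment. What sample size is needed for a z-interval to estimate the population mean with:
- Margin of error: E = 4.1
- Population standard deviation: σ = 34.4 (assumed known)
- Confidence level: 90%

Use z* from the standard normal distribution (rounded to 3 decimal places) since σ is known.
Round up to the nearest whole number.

Using z* since population σ is known (z-interval formula).

For 90% confidence, z* = 1.645 (from standard normal table)

Sample size formula for z-interval: n = (z*σ/E)²

n = (1.645 × 34.4 / 4.1)²
  = (13.801951)²
  = 190.4939

Round up to the nearest whole number: n = 191

191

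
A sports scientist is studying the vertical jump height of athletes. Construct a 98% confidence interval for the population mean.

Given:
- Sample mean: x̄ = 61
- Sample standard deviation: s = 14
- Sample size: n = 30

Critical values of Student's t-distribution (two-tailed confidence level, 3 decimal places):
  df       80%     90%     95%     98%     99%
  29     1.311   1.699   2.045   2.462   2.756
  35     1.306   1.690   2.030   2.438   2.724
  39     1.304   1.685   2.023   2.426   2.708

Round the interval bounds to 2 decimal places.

The population standard deviation σ is unknown (only the sample standard deviation s is given), so use a t-interval with df = n - 1 = 30 - 1 = 29.

For 98% confidence with df = 29, t* = 2.462 (from t-table)

Standard error: SE = s/√n = 14/√30 = 2.556039

Margin of error: E = t* × SE = 2.462 × 2.556039 = 6.2930

T-interval: x̄ ± E = 61 ± 6.2930 = (54.7070, 67.2930)

Rounded to 2 decimal places:

(54.71, 67.29)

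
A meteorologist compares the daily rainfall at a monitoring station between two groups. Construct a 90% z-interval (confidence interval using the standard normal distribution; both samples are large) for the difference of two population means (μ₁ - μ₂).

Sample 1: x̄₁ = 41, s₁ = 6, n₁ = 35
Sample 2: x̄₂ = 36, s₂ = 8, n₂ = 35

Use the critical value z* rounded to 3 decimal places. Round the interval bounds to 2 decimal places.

Both samples are large (n₁ = 35 ≥ 30, n₂ = 35 ≥ 30), so a z-interval for the difference of means applies.

Point estimate: x̄₁ - x̄₂ = 41 - 36 = 5

Standard error: SE = √(s₁²/n₁ + s₂²/n₂)
= √(6²/35 + 8²/35)
= √(1.028571 + 1.828571)
= 1.690309

For 90% confidence, z* = 1.645 (from standard normal table)
Margin of error: E = z* × SE = 1.645 × 1.690309 = 2.7806

Z-interval: (x̄₁ - x̄₂) ± E = 5 ± 2.7806 = (2.2194, 7.7806)

Rounded to 2 decimal places:

(2.22, 7.78)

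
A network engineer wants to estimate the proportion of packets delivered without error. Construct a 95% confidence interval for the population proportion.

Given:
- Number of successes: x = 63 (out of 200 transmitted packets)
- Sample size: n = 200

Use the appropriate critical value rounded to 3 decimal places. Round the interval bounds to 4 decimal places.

Sample proportion: p̂ = 63/200 = 0.315000

Check conditions for normal approximation:
  np̂ = 63 ≥ 10 ✓
  n(1-p̂) = 137 ≥ 10 ✓

The sample is large enough, so use a z-interval (normal approximation) for the proportion.

For 95% confidence, z* = 1.96 (from standard normal table)

Standard error: SE = √(p̂(1-p̂)/n) = √(0.315000×0.685000/200) = 0.03284623

Margin of error: E = z* × SE = 1.96 × 0.03284623 = 0.064379

Z-interval: p̂ ± E = 0.315000 ± 0.064379 = (0.250621, 0.379379)

Rounded to 4 decimal places:

(0.2506, 0.3794)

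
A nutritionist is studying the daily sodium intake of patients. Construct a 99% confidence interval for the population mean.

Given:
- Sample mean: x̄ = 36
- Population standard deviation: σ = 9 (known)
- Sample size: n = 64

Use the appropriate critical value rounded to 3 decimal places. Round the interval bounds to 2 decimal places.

The population standard deviation σ is known, so use a z-interval (standard normal critical value).

For 99% confidence, z* = 2.576 (from standard normal table)

Standard error: SE = σ/√n = 9/√64 = 1.125000

Margin of error: E = z* × SE = 2.576 × 1.125000 = 2.8980

Z-interval: x̄ ± E = 36 ± 2.8980 = (33.1020, 38.8980)

Rounded to 2 decimal places:

(33.10, 38.90)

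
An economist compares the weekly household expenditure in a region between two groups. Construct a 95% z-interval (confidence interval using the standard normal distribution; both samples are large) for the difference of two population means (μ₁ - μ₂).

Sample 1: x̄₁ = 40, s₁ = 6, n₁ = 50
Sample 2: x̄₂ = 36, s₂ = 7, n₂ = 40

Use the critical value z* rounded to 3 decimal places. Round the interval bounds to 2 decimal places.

Both samples are large (n₁ = 50 ≥ 30, n₂ = 40 ≥ 30), so a z-interval for the difference of means applies.

Point estimate: x̄₁ - x̄₂ = 40 - 36 = 4

Standard error: SE = √(s₁²/n₁ + s₂²/n₂)
= √(6²/50 + 7²/40)
= √(0.720000 + 1.225000)
= 1.394633

For 95% confidence, z* = 1.96 (from standard normal table)
Margin of error: E = z* × SE = 1.96 × 1.394633 = 2.7335

Z-interval: (x̄₁ - x̄₂) ± E = 4 ± 2.7335 = (1.2665, 6.7335)

Rounded to 2 decimal places:

(1.27, 6.73)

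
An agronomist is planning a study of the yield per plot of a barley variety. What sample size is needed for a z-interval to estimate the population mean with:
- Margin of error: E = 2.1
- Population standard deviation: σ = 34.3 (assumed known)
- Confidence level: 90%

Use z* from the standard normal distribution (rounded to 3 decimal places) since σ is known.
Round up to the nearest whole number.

Using z* since population σ is known (z-interval formula).

For 90% confidence, z* = 1.645 (from standard normal table)

Sample size formula for z-interval: n = (z*σ/E)²

n = (1.645 × 34.3 / 2.1)²
  = (26.868333)²
  = 721.9073

Round up to the nearest whole number: n = 722

722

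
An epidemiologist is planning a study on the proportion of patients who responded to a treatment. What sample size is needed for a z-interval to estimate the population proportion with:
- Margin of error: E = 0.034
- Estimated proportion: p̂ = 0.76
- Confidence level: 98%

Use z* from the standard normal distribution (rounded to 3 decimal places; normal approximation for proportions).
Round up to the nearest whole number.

Using z* for proportion z-interval (normal approximation).

For 98% confidence, z* = 2.326 (from standard normal table)

Sample size formula for proportion z-interval: n = z*²p̂(1-p̂)/E²

n = 2.326² × 0.76 × 0.24 / 0.034²
  = 5.410276 × 0.1824 / 0.001156
  = 853.6629

Round up to the nearest whole number: n = 854

854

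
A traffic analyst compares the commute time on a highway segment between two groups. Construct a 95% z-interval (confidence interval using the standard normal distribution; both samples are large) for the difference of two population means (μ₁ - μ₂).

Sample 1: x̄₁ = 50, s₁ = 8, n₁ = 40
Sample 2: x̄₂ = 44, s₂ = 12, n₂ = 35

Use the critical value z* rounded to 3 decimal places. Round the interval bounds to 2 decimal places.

Both samples are large (n₁ = 40 ≥ 30, n₂ = 35 ≥ 30), so a z-interval for the difference of means applies.

Point estimate: x̄₁ - x̄₂ = 50 - 44 = 6

Standard error: SE = √(s₁²/n₁ + s₂²/n₂)
= √(8²/40 + 12²/35)
= √(1.600000 + 4.114286)
= 2.390457

For 95% confidence, z* = 1.96 (from standard normal table)
Margin of error: E = z* × SE = 1.96 × 2.390457 = 4.6853

Z-interval: (x̄₁ - x̄₂) ± E = 6 ± 4.6853 = (1.3147, 10.6853)

Rounded to 2 decimal places:

(1.31, 10.69)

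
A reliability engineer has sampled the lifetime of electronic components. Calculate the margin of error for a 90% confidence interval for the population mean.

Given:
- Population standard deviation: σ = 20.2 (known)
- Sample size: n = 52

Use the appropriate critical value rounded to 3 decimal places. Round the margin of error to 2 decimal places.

The population standard deviation σ is known, so use the z-interval margin of error formula.

For 90% confidence, z* = 1.645 (from standard normal table)

Margin of error formula for z-interval: E = z* × σ/√n

E = 1.645 × 20.2/√52
  = 1.645 × 2.801236
  = 4.6080

Rounded to 2 decimal places:

4.61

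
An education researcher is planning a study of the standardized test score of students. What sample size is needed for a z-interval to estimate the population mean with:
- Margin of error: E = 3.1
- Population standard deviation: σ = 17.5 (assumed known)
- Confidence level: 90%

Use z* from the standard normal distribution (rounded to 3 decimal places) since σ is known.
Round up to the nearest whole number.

Using z* since population σ is known (z-interval formula).

For 90% confidence, z* = 1.645 (from standard normal table)

Sample size formula for z-interval: n = (z*σ/E)²

n = (1.645 × 17.5 / 3.1)²
  = (9.286290)²
  = 86.2352

Round up to the nearest whole number: n = 87

87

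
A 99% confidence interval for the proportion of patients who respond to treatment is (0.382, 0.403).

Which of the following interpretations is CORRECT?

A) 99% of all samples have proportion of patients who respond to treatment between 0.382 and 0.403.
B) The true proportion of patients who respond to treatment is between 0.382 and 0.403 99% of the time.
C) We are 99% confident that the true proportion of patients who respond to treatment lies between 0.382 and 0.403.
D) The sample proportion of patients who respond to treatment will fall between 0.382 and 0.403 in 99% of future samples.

A confidence interval represents our confidence in the procedure, not a probability statement about the parameter.

Key concept: If we repeated this sampling process many times and computed a 99% CI each time, about 99% of those intervals would contain the true population parameter.

For this specific interval (0.382, 0.403):
- Midpoint (point estimate): 0.3925
- Margin of error: 0.0105

The correct interpretation is the one stating confidence that the true parameter lies in the interval — option C.

C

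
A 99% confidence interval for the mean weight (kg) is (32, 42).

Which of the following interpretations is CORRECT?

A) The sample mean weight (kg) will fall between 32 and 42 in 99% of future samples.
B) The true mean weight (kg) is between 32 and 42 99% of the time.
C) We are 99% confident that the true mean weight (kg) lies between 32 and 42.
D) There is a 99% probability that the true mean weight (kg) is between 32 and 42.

A confidence interval represents our confidence in the procedure, not a probability statement about the parameter.

Key concept: If we repeated this sampling process many times and computed a 99% CI each time, about 99% of those intervals would contain the true population parameter.

For this specific interval (32, 42):
- Midpoint (point estimate): 37
- Margin of error: 5

The correct interpretation is the one stating confidence that the true parameter lies in the interval — option C.

C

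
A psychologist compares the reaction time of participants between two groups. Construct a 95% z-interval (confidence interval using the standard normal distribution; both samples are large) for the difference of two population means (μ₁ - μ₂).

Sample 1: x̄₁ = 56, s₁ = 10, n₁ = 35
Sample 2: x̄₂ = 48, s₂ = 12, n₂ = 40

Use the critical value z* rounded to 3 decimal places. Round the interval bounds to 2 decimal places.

Both samples are large (n₁ = 35 ≥ 30, n₂ = 40 ≥ 30), so a z-interval for the difference of means applies.

Point estimate: x̄₁ - x̄₂ = 56 - 48 = 8

Standard error: SE = √(s₁²/n₁ + s₂²/n₂)
= √(10²/35 + 12²/40)
= √(2.857143 + 3.600000)
= 2.541091

For 95% confidence, z* = 1.96 (from standard normal table)
Margin of error: E = z* × SE = 1.96 × 2.541091 = 4.9805

Z-interval: (x̄₁ - x̄₂) ± E = 8 ± 4.9805 = (3.0195, 12.9805)

Rounded to 2 decimal places:

(3.02, 12.98)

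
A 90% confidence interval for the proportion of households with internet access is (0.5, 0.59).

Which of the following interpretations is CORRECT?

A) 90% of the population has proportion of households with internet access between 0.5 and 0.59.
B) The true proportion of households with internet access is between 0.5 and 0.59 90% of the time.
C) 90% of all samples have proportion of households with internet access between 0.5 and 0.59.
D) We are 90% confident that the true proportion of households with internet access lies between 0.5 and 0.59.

A confidence interval represents our confidence in the procedure, not a probability statement about the parameter.

Key concept: If we repeated this sampling process many times and computed a 90% CI each time, about 90% of those intervals would contain the true population parameter.

For this specific interval (0.5, 0.59):
- Midpoint (point estimate): 0.545
- Margin of error: 0.045

The correct interpretation is the one stating confidence that the true parameter lies in the interval — option D.

D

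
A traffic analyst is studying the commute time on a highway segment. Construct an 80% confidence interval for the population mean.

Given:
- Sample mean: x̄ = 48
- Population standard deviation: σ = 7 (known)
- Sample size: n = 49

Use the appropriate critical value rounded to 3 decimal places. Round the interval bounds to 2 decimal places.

The population standard deviation σ is known, so use a z-interval (standard normal critical value).

For 80% confidence, z* = 1.282 (from standard normal table)

Standard error: SE = σ/√n = 7/√49 = 1.000000

Margin of error: E = z* × SE = 1.282 × 1.000000 = 1.2820

Z-interval: x̄ ± E = 48 ± 1.2820 = (46.7180, 49.2820)

Rounded to 2 decimal places:

(46.72, 49.28)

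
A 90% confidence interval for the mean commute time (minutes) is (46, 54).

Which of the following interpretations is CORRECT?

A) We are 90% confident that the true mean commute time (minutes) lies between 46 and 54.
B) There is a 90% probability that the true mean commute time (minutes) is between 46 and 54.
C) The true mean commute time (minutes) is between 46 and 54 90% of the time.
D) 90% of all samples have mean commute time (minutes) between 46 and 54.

A confidence interval represents our confidence in the procedure, not a probability statement about the parameter.

Key concept: If we repeated this sampling process many times and computed a 90% CI each time, about 90% of those intervals would contain the true population parameter.

For this specific interval (46, 54):
- Midpoint (point estimate): 50
- Margin of error: 4

The correct interpretation is the one stating confidence that the true parameter lies in the interval — option A.

A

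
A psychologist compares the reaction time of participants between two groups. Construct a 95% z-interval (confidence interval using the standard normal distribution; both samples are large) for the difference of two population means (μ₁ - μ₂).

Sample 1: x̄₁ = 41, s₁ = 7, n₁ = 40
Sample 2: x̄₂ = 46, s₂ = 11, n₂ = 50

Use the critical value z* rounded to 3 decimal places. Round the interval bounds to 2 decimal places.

Both samples are large (n₁ = 40 ≥ 30, n₂ = 50 ≥ 30), so a z-interval for the difference of means applies.

Point estimate: x̄₁ - x̄₂ = 41 - 46 = -5

Standard error: SE = √(s₁²/n₁ + s₂²/n₂)
= √(7²/40 + 11²/50)
= √(1.225000 + 2.420000)
= 1.909188

For 95% confidence, z* = 1.96 (from standard normal table)
Margin of error: E = z* × SE = 1.96 × 1.909188 = 3.7420

Z-interval: (x̄₁ - x̄₂) ± E = -5 ± 3.7420 = (-8.7420, -1.2580)

Rounded to 2 decimal places:

(-8.74, -1.26)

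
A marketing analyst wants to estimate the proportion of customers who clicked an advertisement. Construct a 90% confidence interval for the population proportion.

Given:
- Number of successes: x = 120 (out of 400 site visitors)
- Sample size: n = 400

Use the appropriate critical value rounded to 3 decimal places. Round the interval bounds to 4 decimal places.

Sample proportion: p̂ = 120/400 = 0.300000

Check conditions for normal approximation:
  np̂ = 120 ≥ 10 ✓
  n(1-p̂) = 280 ≥ 10 ✓

The sample is large enough, so use a z-interval (normal approximation) for the proportion.

For 90% confidence, z* = 1.645 (from standard normal table)

Standard error: SE = √(p̂(1-p̂)/n) = √(0.300000×0.700000/400) = 0.02291288

Margin of error: E = z* × SE = 1.645 × 0.02291288 = 0.037692

Z-interval: p̂ ± E = 0.300000 ± 0.037692 = (0.262308, 0.337692)

Rounded to 4 decimal places:

(0.2623, 0.3377)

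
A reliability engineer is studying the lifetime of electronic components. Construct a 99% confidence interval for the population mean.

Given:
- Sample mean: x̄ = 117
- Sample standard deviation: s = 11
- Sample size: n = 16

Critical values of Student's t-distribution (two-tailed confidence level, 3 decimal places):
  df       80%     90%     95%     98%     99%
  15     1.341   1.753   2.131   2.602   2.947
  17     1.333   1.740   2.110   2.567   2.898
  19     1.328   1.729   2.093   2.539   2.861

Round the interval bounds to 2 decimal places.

The population standard deviation σ is unknown (only the sample standard deviation s is given), so use a t-interval with df = n - 1 = 16 - 1 = 15.

For 99% confidence with df = 15, t* = 2.947 (from t-table)

Standard error: SE = s/√n = 11/√16 = 2.750000

Margin of error: E = t* × SE = 2.947 × 2.750000 = 8.1043

T-interval: x̄ ± E = 117 ± 8.1043 = (108.8957, 125.1043)

Rounded to 2 decimal places:

(108.90, 125.10)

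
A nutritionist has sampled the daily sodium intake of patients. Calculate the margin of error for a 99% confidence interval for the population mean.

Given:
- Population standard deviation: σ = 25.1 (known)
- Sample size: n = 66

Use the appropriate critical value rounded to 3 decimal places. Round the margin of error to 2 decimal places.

The population standard deviation σ is known, so use the z-interval margin of error formula.

For 99% confidence, z* = 2.576 (from standard normal table)

Margin of error formula for z-interval: E = z* × σ/√n

E = 2.576 × 25.1/√66
  = 2.576 × 3.089596
  = 7.9588

Rounded to 2 decimal places:

7.96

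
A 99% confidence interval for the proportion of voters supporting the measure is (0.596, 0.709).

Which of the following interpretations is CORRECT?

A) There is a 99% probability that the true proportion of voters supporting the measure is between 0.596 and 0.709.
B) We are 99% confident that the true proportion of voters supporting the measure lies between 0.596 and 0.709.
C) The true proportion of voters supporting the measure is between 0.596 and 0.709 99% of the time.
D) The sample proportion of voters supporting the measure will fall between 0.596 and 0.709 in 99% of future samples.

A confidence interval represents our confidence in the procedure, not a probability statement about the parameter.

Key concept: If we repeated this sampling process many times and computed a 99% CI each time, about 99% of those intervals would contain the true population parameter.

For this specific interval (0.596, 0.709):
- Midpoint (point estimate): 0.6525
- Margin of error: 0.0565

The correct interpretation is the one stating confidence that the true parameter lies in the interval — option B.

B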